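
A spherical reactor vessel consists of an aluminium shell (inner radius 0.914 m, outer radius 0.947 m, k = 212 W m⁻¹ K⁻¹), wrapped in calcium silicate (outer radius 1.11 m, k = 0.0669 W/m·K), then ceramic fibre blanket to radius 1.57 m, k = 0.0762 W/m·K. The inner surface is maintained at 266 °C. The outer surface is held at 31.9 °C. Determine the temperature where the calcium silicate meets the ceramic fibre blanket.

Series thermal resistances, inner to outer:
  R_aluminium = (1/0.914 − 1/0.947)/(4πk) = 0.03813/(4π·212) = 1.431×10^-5 K/W
  R_calcium silicate = (1/0.947 − 1/1.11)/(4πk) = 0.1551/(4π·0.0669) = 0.1845 K/W
  R_ceramic fibre blanket = (1/1.11 − 1/1.57)/(4πk) = 0.2640/(4π·0.0762) = 0.2757 K/W
ΣR = 1.431×10^-5 + 0.1845 + 0.2757 = 0.4602 K/W
Q = ΔT/ΣR = (266 °C − 31.9 °C)/0.4602 = 508.7 W
From the inner boundary to the calcium silicate/ceramic fibre blanket interface, ΣR_partial = 0.1845 K/W.
T_interface = T_in − Q·ΣR_partial = 266 °C − (508.7)(0.1845) = 172 °C

T = 172 °C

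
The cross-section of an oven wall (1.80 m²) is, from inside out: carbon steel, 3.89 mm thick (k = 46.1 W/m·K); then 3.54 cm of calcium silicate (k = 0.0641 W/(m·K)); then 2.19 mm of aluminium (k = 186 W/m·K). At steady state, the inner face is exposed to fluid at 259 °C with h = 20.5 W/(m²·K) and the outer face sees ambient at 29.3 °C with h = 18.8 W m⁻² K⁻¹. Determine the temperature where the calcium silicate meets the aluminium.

T = 48.0 °C

Resistance network (inner→outer):
  R_conv,in = 1/(hA) = 1/(20.5·1.80) = 0.02710 K/W
  R_carbon steel = L/(kA) = 0.00389/(46.1·1.80) = 4.688×10^-5 K/W
  R_calcium silicate = L/(kA) = 0.0354/(0.0641·1.80) = 0.3068 K/W
  R_aluminium = L/(kA) = 0.00219/(186·1.80) = 6.541×10^-6 K/W
  R_conv,out = 1/(hA) = 1/(18.8·1.80) = 0.02955 K/W
ΣR = 0.02710 + 4.688×10^-5 + 0.3068 + 6.541×10^-6 + 0.02955 = 0.3635 K/W
Q = ΔT/ΣR = (259 °C − 29.3 °C)/0.3635 = 631.9 W
From the inner boundary to the calcium silicate/aluminium interface, ΣR_partial = 0.3339 K/W.
T_interface = T_in − Q·ΣR_partial = 259 °C − (631.9)(0.3339) = 48.0 °C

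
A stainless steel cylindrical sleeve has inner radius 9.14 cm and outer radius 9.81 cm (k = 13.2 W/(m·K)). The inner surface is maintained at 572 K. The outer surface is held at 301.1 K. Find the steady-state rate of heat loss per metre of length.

Q' = 318 kW/m

Q' = 2πk·ΔT/ln(r₂/r₁) = 2π × 13.2 × 270.9 / ln(0.0981/0.0914) = 3.18×10^5 W/m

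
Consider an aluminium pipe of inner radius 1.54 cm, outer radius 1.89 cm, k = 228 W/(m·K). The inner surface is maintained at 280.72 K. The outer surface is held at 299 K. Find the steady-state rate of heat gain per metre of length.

Q' = 2πk·ΔT/ln(r₂/r₁) = 2π × 228 × 18.28 / ln(0.0189/0.0154) = 1.28×10^5 W/m

Q' = 1.28×10^5 W/m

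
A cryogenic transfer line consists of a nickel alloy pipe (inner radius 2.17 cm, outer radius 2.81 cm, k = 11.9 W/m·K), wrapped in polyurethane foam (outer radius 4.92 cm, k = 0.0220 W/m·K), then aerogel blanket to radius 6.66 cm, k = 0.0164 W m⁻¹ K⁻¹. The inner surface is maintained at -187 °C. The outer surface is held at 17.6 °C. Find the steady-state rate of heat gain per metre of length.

Q' = 29.3 W/m

Treat each layer as a resistance in series:
  R'_nickel alloy = ln(0.0281/0.0217)/(2πk) = 0.2585/(2π·11.9) = 0.003457 m·K/W
  R'_polyurethane foam = ln(0.0492/0.0281)/(2πk) = 0.5601/(2π·0.0220) = 4.052 m·K/W
  R'_aerogel blanket = ln(0.0666/0.0492)/(2πk) = 0.3028/(2π·0.0164) = 2.939 m·K/W
ΣR = 0.003457 + 4.052 + 2.939 = 6.994 m·K/W
Q' = ΔT/ΣR = (-187 °C − 17.6 °C)/6.994 = -29.3 W/m
(Negative Q' ⇒ heat flows inward; heat gain = 29.3 W/m.)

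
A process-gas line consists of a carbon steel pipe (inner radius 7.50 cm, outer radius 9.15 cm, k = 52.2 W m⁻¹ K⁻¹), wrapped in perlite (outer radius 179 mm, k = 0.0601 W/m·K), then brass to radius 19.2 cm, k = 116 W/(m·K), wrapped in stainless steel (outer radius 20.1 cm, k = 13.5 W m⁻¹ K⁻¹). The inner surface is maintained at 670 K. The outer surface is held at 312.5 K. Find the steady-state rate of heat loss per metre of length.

Series thermal resistances, inner to outer:
  R'_carbon steel = ln(0.0915/0.0750)/(2πk) = 0.1989/(2π·52.2) = 6.063×10^-4 m·K/W
  R'_perlite = ln(0.179/0.0915)/(2πk) = 0.6710/(2π·0.0601) = 1.777 m·K/W
  R'_brass = ln(0.192/0.179)/(2πk) = 0.07011/(2π·116) = 9.619×10^-5 m·K/W
  R'_stainless steel = ln(0.201/0.192)/(2πk) = 0.04581/(2π·13.5) = 5.401×10^-4 m·K/W
ΣR = 6.063×10^-4 + 1.777 + 9.619×10^-5 + 5.401×10^-4 = 1.778 m·K/W
Q' = ΔT/ΣR = (670 K − 312.5 K)/1.778 = 201 W/m

Q' = 201 W/m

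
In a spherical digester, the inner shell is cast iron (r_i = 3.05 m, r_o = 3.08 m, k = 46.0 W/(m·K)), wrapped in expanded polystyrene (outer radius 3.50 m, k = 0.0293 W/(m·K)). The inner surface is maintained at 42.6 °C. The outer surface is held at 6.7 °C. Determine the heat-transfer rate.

Treat each layer as a resistance in series:
  R_cast iron = (1/3.05 − 1/3.08)/(4πk) = 0.003194/(4π·46.0) = 5.525×10^-6 K/W
  R_expanded polystyrene = (1/3.08 − 1/3.50)/(4πk) = 0.03896/(4π·0.0293) = 0.1058 K/W
ΣR = 5.525×10^-6 + 0.1058 = 0.1058 K/W
Q = ΔT/ΣR = (42.6 °C − 6.7 °C)/0.1058 = 339 W

Q = 339 W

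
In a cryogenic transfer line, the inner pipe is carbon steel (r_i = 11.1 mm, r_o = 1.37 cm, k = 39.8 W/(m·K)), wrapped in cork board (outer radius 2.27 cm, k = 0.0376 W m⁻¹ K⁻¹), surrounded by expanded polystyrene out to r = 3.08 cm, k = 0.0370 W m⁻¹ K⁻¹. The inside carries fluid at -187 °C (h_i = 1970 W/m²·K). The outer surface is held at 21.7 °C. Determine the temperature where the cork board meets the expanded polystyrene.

T = -57.5 °C

Resistance network (inner→outer):
  R'_conv,in = 1/(2πr h) = 1/(2π·0.0111·1970) = 0.007278 m·K/W
  R'_carbon steel = ln(0.0137/0.0111)/(2πk) = 0.2105/(2π·39.8) = 8.416×10^-4 m·K/W
  R'_cork board = ln(0.0227/0.0137)/(2πk) = 0.5050/(2π·0.0376) = 2.137 m·K/W
  R'_expanded polystyrene = ln(0.0308/0.0227)/(2πk) = 0.3051/(2π·0.0370) = 1.313 m·K/W
ΣR = 0.007278 + 8.416×10^-4 + 2.137 + 1.313 = 3.458 m·K/W
Q' = ΔT/ΣR = (-187 °C − 21.7 °C)/3.458 = -60.35 W/m
From the inner boundary to the cork board/expanded polystyrene interface, ΣR_partial = 2.145 m·K/W.
T_interface = T_in − Q'·ΣR_partial = -187 °C − (-60.35)(2.145) = -57.5 °C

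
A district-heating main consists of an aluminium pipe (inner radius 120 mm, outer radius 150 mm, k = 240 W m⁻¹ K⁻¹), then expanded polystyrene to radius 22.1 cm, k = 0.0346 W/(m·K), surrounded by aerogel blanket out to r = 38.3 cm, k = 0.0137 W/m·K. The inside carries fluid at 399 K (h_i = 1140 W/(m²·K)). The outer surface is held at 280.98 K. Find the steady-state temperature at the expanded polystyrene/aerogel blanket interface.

T = 373 K

Treat each layer as a resistance in series:
  R'_conv,in = 1/(2πr h) = 1/(2π·0.120·1140) = 0.001163 m·K/W
  R'_aluminium = ln(0.150/0.120)/(2πk) = 0.2231/(2π·240) = 1.480×10^-4 m·K/W
  R'_expanded polystyrene = ln(0.221/0.150)/(2πk) = 0.3875/(2π·0.0346) = 1.783 m·K/W
  R'_aerogel blanket = ln(0.383/0.221)/(2πk) = 0.5499/(2π·0.0137) = 6.388 m·K/W
ΣR = 0.001163 + 1.480×10^-4 + 1.783 + 6.388 = 8.172 m·K/W
Q' = ΔT/ΣR = (399 K − 280.98 K)/8.172 = 14.44 W/m
From the inner boundary to the expanded polystyrene/aerogel blanket interface, ΣR_partial = 1.784 m·K/W.
T_interface = T_in − Q'·ΣR_partial = 399 K − (14.44)(1.784) = 373 K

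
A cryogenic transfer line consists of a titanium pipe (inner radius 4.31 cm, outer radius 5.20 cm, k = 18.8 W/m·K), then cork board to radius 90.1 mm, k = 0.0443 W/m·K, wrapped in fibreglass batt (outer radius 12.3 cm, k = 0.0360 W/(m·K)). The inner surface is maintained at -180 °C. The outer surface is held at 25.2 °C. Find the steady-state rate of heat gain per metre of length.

Q' = 61.2 W/m

Resistance network (inner→outer):
  R'_titanium = ln(0.0520/0.0431)/(2πk) = 0.1877/(2π·18.8) = 0.001589 m·K/W
  R'_cork board = ln(0.0901/0.0520)/(2πk) = 0.5497/(2π·0.0443) = 1.975 m·K/W
  R'_fibreglass batt = ln(0.123/0.0901)/(2πk) = 0.3113/(2π·0.0360) = 1.376 m·K/W
ΣR = 0.001589 + 1.975 + 1.376 = 3.353 m·K/W
Q' = ΔT/ΣR = (-180 °C − 25.2 °C)/3.353 = -61.2 W/m
(Negative Q' ⇒ heat flows inward; heat gain = 61.2 W/m.)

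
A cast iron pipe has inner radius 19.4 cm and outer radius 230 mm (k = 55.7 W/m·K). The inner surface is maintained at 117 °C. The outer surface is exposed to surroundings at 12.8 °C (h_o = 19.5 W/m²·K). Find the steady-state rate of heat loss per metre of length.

Q' = 2900 W/m

Resistance network (inner→outer):
  R'_cast iron = ln(0.230/0.194)/(2πk) = 0.1702/(2π·55.7) = 4.864×10^-4 m·K/W
  R'_conv,out = 1/(2πr h) = 1/(2π·0.230·19.5) = 0.03549 m·K/W
ΣR = 4.864×10^-4 + 0.03549 = 0.03598 m·K/W
Q' = ΔT/ΣR = (117 °C − 12.8 °C)/0.03598 = 2900 W/m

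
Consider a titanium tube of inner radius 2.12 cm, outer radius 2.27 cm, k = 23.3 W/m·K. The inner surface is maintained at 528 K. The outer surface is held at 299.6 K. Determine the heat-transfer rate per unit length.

Q' = 2πk·ΔT/ln(r₂/r₁) = 2π × 23.3 × 228.4 / ln(0.0227/0.0212) = 4.89×10^5 W/m

Q' = 4.89×10^5 W/m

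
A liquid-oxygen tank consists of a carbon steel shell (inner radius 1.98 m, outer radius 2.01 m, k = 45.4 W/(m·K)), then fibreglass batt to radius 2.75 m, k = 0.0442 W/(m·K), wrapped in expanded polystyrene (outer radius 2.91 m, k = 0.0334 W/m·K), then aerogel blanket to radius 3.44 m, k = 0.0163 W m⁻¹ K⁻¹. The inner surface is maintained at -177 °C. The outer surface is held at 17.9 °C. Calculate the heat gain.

Series thermal resistances, inner to outer:
  R_carbon steel = (1/1.98 − 1/2.01)/(4πk) = 0.007538/(4π·45.4) = 1.321×10^-5 K/W
  R_fibreglass batt = (1/2.01 − 1/2.75)/(4πk) = 0.1339/(4π·0.0442) = 0.2410 K/W
  R_expanded polystyrene = (1/2.75 − 1/2.91)/(4πk) = 0.01999/(4π·0.0334) = 0.04764 K/W
  R_aerogel blanket = (1/2.91 − 1/3.44)/(4πk) = 0.05294/(4π·0.0163) = 0.2585 K/W
ΣR = 1.321×10^-5 + 0.2410 + 0.04764 + 0.2585 = 0.5472 K/W
Q = ΔT/ΣR = (-177 °C − 17.9 °C)/0.5472 = -356 W
(Negative Q ⇒ heat flows inward; heat gain = 356 W.)

Q = 356 W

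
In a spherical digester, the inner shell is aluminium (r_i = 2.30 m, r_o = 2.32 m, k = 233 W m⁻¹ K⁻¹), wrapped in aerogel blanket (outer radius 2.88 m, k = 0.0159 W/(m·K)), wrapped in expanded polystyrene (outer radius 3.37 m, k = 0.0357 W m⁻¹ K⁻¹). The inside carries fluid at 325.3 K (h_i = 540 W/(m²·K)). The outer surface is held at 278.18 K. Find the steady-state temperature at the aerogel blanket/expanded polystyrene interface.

Treat each layer as a resistance in series:
  R_conv,in = 1/(4πr²h) = 1/(4π·2.30²·540) = 2.786×10^-5 K/W
  R_aluminium = (1/2.30 − 1/2.32)/(4πk) = 0.003748/(4π·233) = 1.280×10^-6 K/W
  R_aerogel blanket = (1/2.32 − 1/2.88)/(4πk) = 0.08381/(4π·0.0159) = 0.4195 K/W
  R_expanded polystyrene = (1/2.88 − 1/3.37)/(4πk) = 0.05049/(4π·0.0357) = 0.1125 K/W
ΣR = 2.786×10^-5 + 1.280×10^-6 + 0.4195 + 0.1125 = 0.5320 K/W
Q = ΔT/ΣR = (325.3 K − 278.18 K)/0.5320 = 88.57 W
From the inner boundary to the aerogel blanket/expanded polystyrene interface, ΣR_partial = 0.4195 K/W.
T_interface = T_in − Q·ΣR_partial = 325.3 K − (88.57)(0.4195) = 288.1 K

T = 288.1 K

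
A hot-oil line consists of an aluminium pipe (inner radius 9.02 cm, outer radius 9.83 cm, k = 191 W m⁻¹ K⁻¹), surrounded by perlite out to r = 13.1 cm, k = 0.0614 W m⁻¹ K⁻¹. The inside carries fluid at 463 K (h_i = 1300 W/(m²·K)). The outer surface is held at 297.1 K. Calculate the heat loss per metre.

Q' = 222 W/m

Treat each layer as a resistance in series:
  R'_conv,in = 1/(2πr h) = 1/(2π·0.0902·1300) = 0.001357 m·K/W
  R'_aluminium = ln(0.0983/0.0902)/(2πk) = 0.08599/(2π·191) = 7.166×10^-5 m·K/W
  R'_perlite = ln(0.131/0.0983)/(2πk) = 0.2872/(2π·0.0614) = 0.7444 m·K/W
ΣR = 0.001357 + 7.166×10^-5 + 0.7444 = 0.7458 m·K/W
Q' = ΔT/ΣR = (463 K − 297.1 K)/0.7458 = 222 W/m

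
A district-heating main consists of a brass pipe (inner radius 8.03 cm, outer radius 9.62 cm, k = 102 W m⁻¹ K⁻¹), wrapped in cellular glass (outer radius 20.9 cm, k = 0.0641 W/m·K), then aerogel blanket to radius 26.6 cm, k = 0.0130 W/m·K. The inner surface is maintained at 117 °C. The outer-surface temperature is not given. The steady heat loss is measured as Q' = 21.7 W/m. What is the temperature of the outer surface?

Series resistances:
  R'_brass = ln(0.0962/0.0803)/(2πk) = 0.1807/(2π·102) = 2.819×10^-4 m·K/W
  R'_cellular glass = ln(0.209/0.0962)/(2πk) = 0.7759/(2π·0.0641) = 1.927 m·K/W
  R'_aerogel blanket = ln(0.266/0.209)/(2πk) = 0.2412/(2π·0.0130) = 2.952 m·K/W
ΣR = 4.879 m·K/W
ΔT = Q'·ΣR = 21.7 × 4.879 = 105.9 K
Heat flows outward, so T_out = T_in − ΔT = 117 − 105.9 = 11.1 °C

T_out = 11.1 °C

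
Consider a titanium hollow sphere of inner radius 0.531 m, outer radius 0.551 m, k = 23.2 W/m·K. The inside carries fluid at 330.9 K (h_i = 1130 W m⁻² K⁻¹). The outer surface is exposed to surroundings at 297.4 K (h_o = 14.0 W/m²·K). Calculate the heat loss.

Resistance network (inner→outer):
  R_conv,in = 1/(4πr²h) = 1/(4π·0.531²·1130) = 2.498×10^-4 K/W
  R_titanium = (1/0.531 − 1/0.551)/(4πk) = 0.06836/(4π·23.2) = 2.345×10^-4 K/W
  R_conv,out = 1/(4πr²h) = 1/(4π·0.551²·14.0) = 0.01872 K/W
ΣR = 2.498×10^-4 + 2.345×10^-4 + 0.01872 = 0.01920 K/W
Q = ΔT/ΣR = (330.9 K − 297.4 K)/0.01920 = 1740 W

Q = 1740 W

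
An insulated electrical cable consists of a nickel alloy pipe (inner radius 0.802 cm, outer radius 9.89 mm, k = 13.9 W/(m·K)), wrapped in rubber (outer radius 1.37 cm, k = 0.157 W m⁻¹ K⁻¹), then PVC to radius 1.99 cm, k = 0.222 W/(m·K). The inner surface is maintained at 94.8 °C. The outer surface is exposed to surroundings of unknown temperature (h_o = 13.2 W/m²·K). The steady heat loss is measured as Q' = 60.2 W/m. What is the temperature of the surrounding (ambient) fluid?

Sum the resistances:
  R'_nickel alloy = ln(0.00989/0.00802)/(2πk) = 0.2096/(2π·13.9) = 0.002400 m·K/W
  R'_rubber = ln(0.0137/0.00989)/(2πk) = 0.3259/(2π·0.157) = 0.3303 m·K/W
  R'_PVC = ln(0.0199/0.0137)/(2πk) = 0.3733/(2π·0.222) = 0.2676 m·K/W
  R'_conv,out = 1/(2πr h) = 1/(2π·0.0199·13.2) = 0.6059 m·K/W
ΣR = 1.206 m·K/W
ΔT = Q'·ΣR = 60.2 × 1.206 = 72.60 K
Heat flows outward, so T_out = T_in − ΔT = 94.8 − 72.60 = 22.2 °C

T_out = 22.2 °C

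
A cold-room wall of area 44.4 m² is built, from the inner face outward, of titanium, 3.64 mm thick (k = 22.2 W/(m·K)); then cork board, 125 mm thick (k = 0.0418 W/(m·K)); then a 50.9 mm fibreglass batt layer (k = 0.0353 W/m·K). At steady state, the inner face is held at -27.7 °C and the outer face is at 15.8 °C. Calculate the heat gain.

Series thermal resistances, inner to outer:
  R_titanium = L/(kA) = 0.00364/(22.2·44.4) = 3.693×10^-6 K/W
  R_cork board = L/(kA) = 0.125/(0.0418·44.4) = 0.06735 K/W
  R_fibreglass batt = L/(kA) = 0.0509/(0.0353·44.4) = 0.03248 K/W
ΣR = 3.693×10^-6 + 0.06735 + 0.03248 = 0.09983 K/W
Q = ΔT/ΣR = (-27.7 °C − 15.8 °C)/0.09983 = -436 W
(Negative Q ⇒ heat flows inward; heat gain = 436 W.)

Q = 436 W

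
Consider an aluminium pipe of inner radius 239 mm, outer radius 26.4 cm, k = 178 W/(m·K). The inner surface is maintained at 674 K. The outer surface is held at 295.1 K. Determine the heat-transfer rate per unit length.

Q' = 2πk·ΔT/ln(r₂/r₁) = 2π × 178 × 378.9 / ln(0.264/0.239) = 4.26×10^6 W/m

Q' = 4.26×10^6 W/m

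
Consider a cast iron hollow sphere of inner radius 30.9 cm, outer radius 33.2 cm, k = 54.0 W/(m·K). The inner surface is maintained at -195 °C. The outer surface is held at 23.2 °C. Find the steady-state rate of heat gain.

Q = 6.60×10^5 W

Q = 4πk·ΔT/(1/r₁ − 1/r₂) = 4π × 54.0 × 218.2 / (1/0.309 − 1/0.332) = 6.60×10^5 W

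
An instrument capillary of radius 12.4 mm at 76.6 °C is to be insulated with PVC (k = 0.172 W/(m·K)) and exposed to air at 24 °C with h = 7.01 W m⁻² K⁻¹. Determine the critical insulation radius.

r_cr = 2.45 cm

For a cylinder, r_cr = k_ins/h = 0.172/7.01 = 0.0245 m = 2.45 cm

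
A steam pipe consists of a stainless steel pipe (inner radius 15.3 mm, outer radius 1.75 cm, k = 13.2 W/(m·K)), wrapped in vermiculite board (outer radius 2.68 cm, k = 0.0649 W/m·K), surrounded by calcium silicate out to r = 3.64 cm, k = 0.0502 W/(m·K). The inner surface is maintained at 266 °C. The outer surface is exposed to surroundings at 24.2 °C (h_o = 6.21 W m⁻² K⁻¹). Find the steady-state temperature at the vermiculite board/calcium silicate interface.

Resistance network (inner→outer):
  R'_stainless steel = ln(0.0175/0.0153)/(2πk) = 0.1343/(2π·13.2) = 0.001620 m·K/W
  R'_vermiculite board = ln(0.0268/0.0175)/(2πk) = 0.4262/(2π·0.0649) = 1.045 m·K/W
  R'_calcium silicate = ln(0.0364/0.0268)/(2πk) = 0.3062/(2π·0.0502) = 0.9707 m·K/W
  R'_conv,out = 1/(2πr h) = 1/(2π·0.0364·6.21) = 0.7041 m·K/W
ΣR = 0.001620 + 1.045 + 0.9707 + 0.7041 = 2.721 m·K/W
Q' = ΔT/ΣR = (266 °C − 24.2 °C)/2.721 = 88.86 W/m
From the inner boundary to the vermiculite board/calcium silicate interface, ΣR_partial = 1.047 m·K/W.
T_interface = T_in − Q'·ΣR_partial = 266 °C − (88.86)(1.047) = 173 °C

T = 173 °C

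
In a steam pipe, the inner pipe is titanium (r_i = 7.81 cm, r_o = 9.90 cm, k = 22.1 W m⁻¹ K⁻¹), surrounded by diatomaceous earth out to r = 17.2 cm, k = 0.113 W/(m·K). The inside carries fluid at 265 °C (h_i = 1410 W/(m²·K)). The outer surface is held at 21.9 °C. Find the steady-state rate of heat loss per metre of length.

Q' = 311 W/m

Treat each layer as a resistance in series:
  R'_conv,in = 1/(2πr h) = 1/(2π·0.0781·1410) = 0.001445 m·K/W
  R'_titanium = ln(0.0990/0.0781)/(2πk) = 0.2371/(2π·22.1) = 0.001708 m·K/W
  R'_diatomaceous earth = ln(0.172/0.0990)/(2πk) = 0.5524/(2π·0.113) = 0.7780 m·K/W
ΣR = 0.001445 + 0.001708 + 0.7780 = 0.7812 m·K/W
Q' = ΔT/ΣR = (265 °C − 21.9 °C)/0.7812 = 311 W/m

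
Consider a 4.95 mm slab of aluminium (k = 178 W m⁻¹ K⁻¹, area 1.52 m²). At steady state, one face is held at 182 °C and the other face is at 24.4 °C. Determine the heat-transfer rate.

Q = 8610 kW

Q = kA·ΔT/L = 178 × 1.52 × |182 °C − 24.4 °C| / 0.00495 = 8.61×10^6 W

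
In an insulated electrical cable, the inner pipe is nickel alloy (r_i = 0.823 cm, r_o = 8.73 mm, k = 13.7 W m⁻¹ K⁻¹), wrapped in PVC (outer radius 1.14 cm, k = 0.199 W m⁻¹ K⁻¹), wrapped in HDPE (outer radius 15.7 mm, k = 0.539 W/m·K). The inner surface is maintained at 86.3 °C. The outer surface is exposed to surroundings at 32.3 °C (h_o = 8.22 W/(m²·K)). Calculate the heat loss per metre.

Series thermal resistances, inner to outer:
  R'_nickel alloy = ln(0.00873/0.00823)/(2πk) = 0.05898/(2π·13.7) = 6.852×10^-4 m·K/W
  R'_PVC = ln(0.0114/0.00873)/(2πk) = 0.2668/(2π·0.199) = 0.2134 m·K/W
  R'_HDPE = ln(0.0157/0.0114)/(2πk) = 0.3200/(2π·0.539) = 0.09450 m·K/W
  R'_conv,out = 1/(2πr h) = 1/(2π·0.0157·8.22) = 1.233 m·K/W
ΣR = 6.852×10^-4 + 0.2134 + 0.09450 + 1.233 = 1.542 m·K/W
Q' = ΔT/ΣR = (86.3 °C − 32.3 °C)/1.542 = 35.0 W/m

Q' = 35.0 W/m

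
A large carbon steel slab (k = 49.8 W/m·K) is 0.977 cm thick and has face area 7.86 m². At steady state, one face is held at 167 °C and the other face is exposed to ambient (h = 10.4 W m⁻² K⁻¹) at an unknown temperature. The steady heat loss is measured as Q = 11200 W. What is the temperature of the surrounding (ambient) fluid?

T_out = 29.7 °C

Sum the resistances:
  R_carbon steel = L/(kA) = 0.00977/(49.8·7.86) = 2.496×10^-5 K/W
  R_conv,out = 1/(hA) = 1/(10.4·7.86) = 0.01223 K/W
ΣR = 0.01226 K/W
ΔT = Q·ΣR = 11200 × 0.01226 = 137.3 K
Heat flows outward, so T_out = T_in − ΔT = 167 − 137.3 = 29.7 °C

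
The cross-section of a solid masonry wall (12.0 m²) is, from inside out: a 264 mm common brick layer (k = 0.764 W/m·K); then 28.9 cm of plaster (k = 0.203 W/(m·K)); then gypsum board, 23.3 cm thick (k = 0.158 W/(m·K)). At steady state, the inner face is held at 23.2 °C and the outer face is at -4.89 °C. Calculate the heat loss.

Resistance network (inner→outer):
  R_common brick = L/(kA) = 0.264/(0.764·12.0) = 0.02880 K/W
  R_plaster = L/(kA) = 0.289/(0.203·12.0) = 0.1186 K/W
  R_gypsum board = L/(kA) = 0.233/(0.158·12.0) = 0.1229 K/W
ΣR = 0.02880 + 0.1186 + 0.1229 = 0.2703 K/W
Q = ΔT/ΣR = (23.2 °C − -4.89 °C)/0.2703 = 104 W

Q = 104 W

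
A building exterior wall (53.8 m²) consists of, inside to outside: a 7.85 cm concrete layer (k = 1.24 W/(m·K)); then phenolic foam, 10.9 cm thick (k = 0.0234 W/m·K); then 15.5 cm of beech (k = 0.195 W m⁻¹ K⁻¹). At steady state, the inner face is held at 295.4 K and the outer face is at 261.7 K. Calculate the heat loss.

Q = 329 W

Series thermal resistances, inner to outer:
  R_concrete = L/(kA) = 0.0785/(1.24·53.8) = 0.001177 K/W
  R_phenolic foam = L/(kA) = 0.109/(0.0234·53.8) = 0.08658 K/W
  R_beech = L/(kA) = 0.155/(0.195·53.8) = 0.01477 K/W
ΣR = 0.001177 + 0.08658 + 0.01477 = 0.1025 K/W
Q = ΔT/ΣR = (295.4 K − 261.7 K)/0.1025 = 329 W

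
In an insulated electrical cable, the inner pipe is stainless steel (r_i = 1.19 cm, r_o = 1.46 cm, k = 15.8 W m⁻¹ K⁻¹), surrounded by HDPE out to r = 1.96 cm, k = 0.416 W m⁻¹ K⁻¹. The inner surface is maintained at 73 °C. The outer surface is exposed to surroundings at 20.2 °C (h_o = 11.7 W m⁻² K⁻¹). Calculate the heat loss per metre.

Resistance network (inner→outer):
  R'_stainless steel = ln(0.0146/0.0119)/(2πk) = 0.2045/(2π·15.8) = 0.002060 m·K/W
  R'_HDPE = ln(0.0196/0.0146)/(2πk) = 0.2945/(2π·0.416) = 0.1127 m·K/W
  R'_conv,out = 1/(2πr h) = 1/(2π·0.0196·11.7) = 0.6940 m·K/W
ΣR = 0.002060 + 0.1127 + 0.6940 = 0.8088 m·K/W
Q' = ΔT/ΣR = (73 °C − 20.2 °C)/0.8088 = 65.3 W/m

Q' = 65.3 W/m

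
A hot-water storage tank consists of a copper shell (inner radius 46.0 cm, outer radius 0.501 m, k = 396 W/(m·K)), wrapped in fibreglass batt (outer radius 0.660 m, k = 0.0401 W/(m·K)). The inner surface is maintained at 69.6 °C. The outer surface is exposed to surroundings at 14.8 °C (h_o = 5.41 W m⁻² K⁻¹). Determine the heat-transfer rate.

Q = 55.5 W

Series thermal resistances, inner to outer:
  R_copper = (1/0.460 − 1/0.501)/(4πk) = 0.1779/(4π·396) = 3.575×10^-5 K/W
  R_fibreglass batt = (1/0.501 − 1/0.660)/(4πk) = 0.4809/(4π·0.0401) = 0.9542 K/W
  R_conv,out = 1/(4πr²h) = 1/(4π·0.660²·5.41) = 0.03377 K/W
ΣR = 3.575×10^-5 + 0.9542 + 0.03377 = 0.9880 K/W
Q = ΔT/ΣR = (69.6 °C − 14.8 °C)/0.9880 = 55.5 W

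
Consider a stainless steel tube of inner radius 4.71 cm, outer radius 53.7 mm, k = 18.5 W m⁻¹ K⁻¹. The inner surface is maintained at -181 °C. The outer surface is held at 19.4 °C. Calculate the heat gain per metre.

Q' = 1.78×10^5 W/m

Q' = 2πk·ΔT/ln(r₂/r₁) = 2π × 18.5 × 200.4 / ln(0.0537/0.0471) = 1.78×10^5 W/m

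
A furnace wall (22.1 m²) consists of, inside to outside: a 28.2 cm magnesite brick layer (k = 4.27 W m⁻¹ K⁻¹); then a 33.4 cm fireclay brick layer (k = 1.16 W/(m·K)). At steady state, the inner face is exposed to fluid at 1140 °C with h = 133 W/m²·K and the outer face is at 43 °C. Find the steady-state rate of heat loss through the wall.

Q = 67100 W

Treat each layer as a resistance in series:
  R_conv,in = 1/(hA) = 1/(133·22.1) = 3.402×10^-4 K/W
  R_magnesite brick = L/(kA) = 0.282/(4.27·22.1) = 0.002988 K/W
  R_fireclay brick = L/(kA) = 0.334/(1.16·22.1) = 0.01303 K/W
ΣR = 3.402×10^-4 + 0.002988 + 0.01303 = 0.01636 K/W
Q = ΔT/ΣR = (1140 °C − 43 °C)/0.01636 = 67100 W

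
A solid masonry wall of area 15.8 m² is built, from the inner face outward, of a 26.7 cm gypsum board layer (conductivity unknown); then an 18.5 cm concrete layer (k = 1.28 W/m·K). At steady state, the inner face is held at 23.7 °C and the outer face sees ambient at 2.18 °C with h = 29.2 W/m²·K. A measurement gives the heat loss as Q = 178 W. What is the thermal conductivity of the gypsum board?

k = 0.154 W/m·K

ΣR = ΔT/Q = |23.7 − 2.18|/178 = 0.1209 K/W
Known resistances:
  R_concrete = L/(kA) = 0.185/(1.28·15.8) = 0.009148 K/W
  R_conv,out = 1/(hA) = 1/(29.2·15.8) = 0.002168 K/W
R_gypsum board = ΣR − ΣR_known = 0.1209 − 0.01132 = 0.1096 K/W
L/(kA) = 0.1096 ⇒ k = 0.267/(0.1096·15.8) = 0.154 W/m·K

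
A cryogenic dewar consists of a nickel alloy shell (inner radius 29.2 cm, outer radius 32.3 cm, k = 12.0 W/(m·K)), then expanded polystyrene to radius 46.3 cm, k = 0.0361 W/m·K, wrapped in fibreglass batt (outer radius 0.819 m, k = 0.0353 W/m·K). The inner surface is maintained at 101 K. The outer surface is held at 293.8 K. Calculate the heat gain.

Resistance network (inner→outer):
  R_nickel alloy = (1/0.292 − 1/0.323)/(4πk) = 0.3287/(4π·12.0) = 0.002180 K/W
  R_expanded polystyrene = (1/0.323 − 1/0.463)/(4πk) = 0.9361/(4π·0.0361) = 2.064 K/W
  R_fibreglass batt = (1/0.463 − 1/0.819)/(4πk) = 0.9388/(4π·0.0353) = 2.116 K/W
ΣR = 0.002180 + 2.064 + 2.116 = 4.182 K/W
Q = ΔT/ΣR = (101 K − 293.8 K)/4.182 = -46.1 W
(Negative Q ⇒ heat flows inward; heat gain = 46.1 W.)

Q = 46.1 W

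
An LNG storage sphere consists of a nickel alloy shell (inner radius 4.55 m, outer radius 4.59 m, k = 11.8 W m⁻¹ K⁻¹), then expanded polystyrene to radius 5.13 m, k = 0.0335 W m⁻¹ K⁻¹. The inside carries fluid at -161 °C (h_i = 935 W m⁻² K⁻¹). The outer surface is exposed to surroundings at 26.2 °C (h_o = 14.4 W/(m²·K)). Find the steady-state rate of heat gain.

Resistance network (inner→outer):
  R_conv,in = 1/(4πr²h) = 1/(4π·4.55²·935) = 4.111×10^-6 K/W
  R_nickel alloy = (1/4.55 − 1/4.59)/(4πk) = 0.001915/(4π·11.8) = 1.292×10^-5 K/W
  R_expanded polystyrene = (1/4.59 − 1/5.13)/(4πk) = 0.02293/(4π·0.0335) = 0.05448 K/W
  R_conv,out = 1/(4πr²h) = 1/(4π·5.13²·14.4) = 2.100×10^-4 K/W
ΣR = 4.111×10^-6 + 1.292×10^-5 + 0.05448 + 2.100×10^-4 = 0.05471 K/W
Q = ΔT/ΣR = (-161 °C − 26.2 °C)/0.05471 = -3420 W
(Negative Q ⇒ heat flows inward; heat gain = 3420 W.)

Q = 3.42 kW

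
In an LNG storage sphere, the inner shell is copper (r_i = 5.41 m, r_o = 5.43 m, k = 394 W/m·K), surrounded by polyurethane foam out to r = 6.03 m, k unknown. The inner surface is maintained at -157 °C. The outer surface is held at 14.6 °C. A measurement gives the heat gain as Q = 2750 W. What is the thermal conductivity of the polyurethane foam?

ΣR = ΔT/Q = |-157 − 14.6|/2750 = 0.06240 K/W
Known resistances:
  R_copper = (1/5.41 − 1/5.43)/(4πk) = 6.808×10^-4/(4π·394) = 1.375×10^-7 K/W
R_polyurethane foam = ΣR − ΣR_known = 0.06240 − 1.375×10^-7 = 0.06240 K/W
(1/r₁−1/r₂)/(4πk) = 0.06240 ⇒ k = 0.01832/(4π·0.06240) = 0.0234 W/m·K

k = 0.0234 W/m·K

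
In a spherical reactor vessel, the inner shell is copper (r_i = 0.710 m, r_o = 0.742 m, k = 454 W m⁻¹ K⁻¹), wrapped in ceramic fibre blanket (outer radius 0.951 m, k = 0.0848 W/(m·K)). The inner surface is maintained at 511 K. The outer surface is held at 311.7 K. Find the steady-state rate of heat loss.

Q = 717 W

Series thermal resistances, inner to outer:
  R_copper = (1/0.710 − 1/0.742)/(4πk) = 0.06074/(4π·454) = 1.065×10^-5 K/W
  R_ceramic fibre blanket = (1/0.742 − 1/0.951)/(4πk) = 0.2962/(4π·0.0848) = 0.2779 K/W
ΣR = 1.065×10^-5 + 0.2779 = 0.2779 K/W
Q = ΔT/ΣR = (511 K − 311.7 K)/0.2779 = 717 W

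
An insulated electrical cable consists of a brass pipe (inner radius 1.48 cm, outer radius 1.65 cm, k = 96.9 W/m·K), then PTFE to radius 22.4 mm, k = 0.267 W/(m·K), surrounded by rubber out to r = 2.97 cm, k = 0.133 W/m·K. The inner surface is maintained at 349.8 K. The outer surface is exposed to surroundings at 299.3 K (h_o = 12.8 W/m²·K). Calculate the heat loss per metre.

Resistance network (inner→outer):
  R'_brass = ln(0.0165/0.0148)/(2πk) = 0.1087/(2π·96.9) = 1.786×10^-4 m·K/W
  R'_PTFE = ln(0.0224/0.0165)/(2πk) = 0.3057/(2π·0.267) = 0.1822 m·K/W
  R'_rubber = ln(0.0297/0.0224)/(2πk) = 0.2821/(2π·0.133) = 0.3376 m·K/W
  R'_conv,out = 1/(2πr h) = 1/(2π·0.0297·12.8) = 0.4187 m·K/W
ΣR = 1.786×10^-4 + 0.1822 + 0.3376 + 0.4187 = 0.9387 m·K/W
Q' = ΔT/ΣR = (349.8 K − 299.3 K)/0.9387 = 53.8 W/m

Q' = 53.8 W/m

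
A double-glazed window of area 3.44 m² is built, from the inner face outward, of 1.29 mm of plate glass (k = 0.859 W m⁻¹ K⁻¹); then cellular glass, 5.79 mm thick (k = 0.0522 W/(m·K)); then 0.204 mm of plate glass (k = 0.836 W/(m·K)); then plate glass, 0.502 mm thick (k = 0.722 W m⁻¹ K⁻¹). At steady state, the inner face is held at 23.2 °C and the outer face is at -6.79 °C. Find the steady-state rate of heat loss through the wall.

Q = 910 W

Treat each layer as a resistance in series:
  R_plate glass = L/(kA) = 0.00129/(0.859·3.44) = 4.366×10^-4 K/W
  R_cellular glass = L/(kA) = 0.00579/(0.0522·3.44) = 0.03224 K/W
  R_plate glass = L/(kA) = 2.04×10^-4/(0.836·3.44) = 7.094×10^-5 K/W
  R_plate glass = L/(kA) = 5.02×10^-4/(0.722·3.44) = 2.021×10^-4 K/W
ΣR = 4.366×10^-4 + 0.03224 + 7.094×10^-5 + 2.021×10^-4 = 0.03295 K/W
Q = ΔT/ΣR = (23.2 °C − -6.79 °C)/0.03295 = 910 W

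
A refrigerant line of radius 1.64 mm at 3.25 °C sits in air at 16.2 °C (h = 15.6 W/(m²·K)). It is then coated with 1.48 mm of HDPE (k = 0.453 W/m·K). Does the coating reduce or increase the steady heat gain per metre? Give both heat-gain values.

increases: 2.08 → 3.70 W/m

Critical radius for a cylinder: r_cr = k/h = 0.0290 m = 2.90 cm.
Outer radius after coating: r₂ = 0.00164 + 0.00148 = 0.00312 m.
Since r₁ < r_cr and r₂ ≤ r_cr, the coating moves toward the maximum at r_cr — heat gain rises.
Bare: R = 1/(2πr₁h) = 6.221 m·K/W; Q = 12.95/6.221 = 2.08 W/m.
Coated: R = R_cond + R_conv = 3.496 m·K/W; Q = 12.95/3.496 = 3.70 W/m.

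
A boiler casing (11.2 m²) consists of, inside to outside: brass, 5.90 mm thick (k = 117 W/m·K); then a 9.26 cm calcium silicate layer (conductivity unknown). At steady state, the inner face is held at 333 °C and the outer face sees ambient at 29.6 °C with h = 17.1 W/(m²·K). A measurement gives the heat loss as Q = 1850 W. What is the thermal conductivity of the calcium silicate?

ΣR = ΔT/Q = |333 − 29.6|/1850 = 0.1640 K/W
Known resistances:
  R_brass = L/(kA) = 0.00590/(117·11.2) = 4.502×10^-6 K/W
  R_conv,out = 1/(hA) = 1/(17.1·11.2) = 0.005221 K/W
R_calcium silicate = ΣR − ΣR_known = 0.1640 − 0.005226 = 0.1588 K/W
L/(kA) = 0.1588 ⇒ k = 0.0926/(0.1588·11.2) = 0.0521 W/m·K

k = 0.0521 W/m·K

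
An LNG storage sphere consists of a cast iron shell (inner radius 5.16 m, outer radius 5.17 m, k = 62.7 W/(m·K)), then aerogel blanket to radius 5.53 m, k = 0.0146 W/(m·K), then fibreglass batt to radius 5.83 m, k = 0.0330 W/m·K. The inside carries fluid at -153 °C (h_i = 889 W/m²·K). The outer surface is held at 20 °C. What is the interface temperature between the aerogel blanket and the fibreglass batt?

T = -22.6 °C

Series thermal resistances, inner to outer:
  R_conv,in = 1/(4πr²h) = 1/(4π·5.16²·889) = 3.362×10^-6 K/W
  R_cast iron = (1/5.16 − 1/5.17)/(4πk) = 3.749×10^-4/(4π·62.7) = 4.758×10^-7 K/W
  R_aerogel blanket = (1/5.17 − 1/5.53)/(4πk) = 0.01259/(4π·0.0146) = 0.06863 K/W
  R_fibreglass batt = (1/5.53 − 1/5.83)/(4πk) = 0.009305/(4π·0.0330) = 0.02244 K/W
ΣR = 3.362×10^-6 + 4.758×10^-7 + 0.06863 + 0.02244 = 0.09107 K/W
Q = ΔT/ΣR = (-153 °C − 20 °C)/0.09107 = -1900 W
From the inner boundary to the aerogel blanket/fibreglass batt interface, ΣR_partial = 0.06863 K/W.
T_interface = T_in − Q·ΣR_partial = -153 °C − (-1900)(0.06863) = -22.6 °C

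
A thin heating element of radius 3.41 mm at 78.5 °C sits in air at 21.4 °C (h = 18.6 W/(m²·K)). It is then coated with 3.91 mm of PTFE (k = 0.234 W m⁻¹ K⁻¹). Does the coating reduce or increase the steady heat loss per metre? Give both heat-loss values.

increases: 22.8 → 33.8 W/m

Critical radius for a cylinder: r_cr = k/h = 0.0126 m = 1.26 cm.
Outer radius after coating: r₂ = 0.00341 + 0.00391 = 0.00732 m.
Since r₁ < r_cr and r₂ ≤ r_cr, the coating moves toward the maximum at r_cr — heat loss rises.
Bare: R = 1/(2πr₁h) = 2.509 m·K/W; Q = 57.1/2.509 = 22.8 W/m.
Coated: R = R_cond + R_conv = 1.689 m·K/W; Q = 57.1/1.689 = 33.8 W/m.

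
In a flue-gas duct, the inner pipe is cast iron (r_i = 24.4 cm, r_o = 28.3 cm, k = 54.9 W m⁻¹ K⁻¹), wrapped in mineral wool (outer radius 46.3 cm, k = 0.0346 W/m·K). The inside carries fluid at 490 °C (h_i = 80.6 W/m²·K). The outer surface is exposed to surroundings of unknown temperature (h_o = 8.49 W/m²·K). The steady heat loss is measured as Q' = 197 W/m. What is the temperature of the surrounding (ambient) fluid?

T_out = 34.3 °C

Series resistances:
  R'_conv,in = 1/(2πr h) = 1/(2π·0.244·80.6) = 0.008093 m·K/W
  R'_cast iron = ln(0.283/0.244)/(2πk) = 0.1483/(2π·54.9) = 4.299×10^-4 m·K/W
  R'_mineral wool = ln(0.463/0.283)/(2πk) = 0.4923/(2π·0.0346) = 2.264 m·K/W
  R'_conv,out = 1/(2πr h) = 1/(2π·0.463·8.49) = 0.04049 m·K/W
ΣR = 2.313 m·K/W
ΔT = Q'·ΣR = 197 × 2.313 = 455.7 K
Heat flows outward, so T_out = T_in − ΔT = 490 − 455.7 = 34.3 °C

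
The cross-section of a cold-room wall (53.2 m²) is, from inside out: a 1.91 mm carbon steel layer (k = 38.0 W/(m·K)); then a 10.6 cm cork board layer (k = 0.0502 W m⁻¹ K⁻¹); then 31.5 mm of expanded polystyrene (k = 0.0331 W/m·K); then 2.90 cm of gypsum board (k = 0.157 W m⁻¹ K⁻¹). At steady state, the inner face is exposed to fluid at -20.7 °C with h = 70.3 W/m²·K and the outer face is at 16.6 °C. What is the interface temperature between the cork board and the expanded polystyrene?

T = 3.61 °C

Resistance network (inner→outer):
  R_conv,in = 1/(hA) = 1/(70.3·53.2) = 2.674×10^-4 K/W
  R_carbon steel = L/(kA) = 0.00191/(38.0·53.2) = 9.448×10^-7 K/W
  R_cork board = L/(kA) = 0.106/(0.0502·53.2) = 0.03969 K/W
  R_expanded polystyrene = L/(kA) = 0.0315/(0.0331·53.2) = 0.01789 K/W
  R_gypsum board = L/(kA) = 0.0290/(0.157·53.2) = 0.003472 K/W
ΣR = 2.674×10^-4 + 9.448×10^-7 + 0.03969 + 0.01789 + 0.003472 = 0.06132 K/W
Q = ΔT/ΣR = (-20.7 °C − 16.6 °C)/0.06132 = -608.3 W
From the inner boundary to the cork board/expanded polystyrene interface, ΣR_partial = 0.03996 K/W.
T_interface = T_in − Q·ΣR_partial = -20.7 °C − (-608.3)(0.03996) = 3.61 °C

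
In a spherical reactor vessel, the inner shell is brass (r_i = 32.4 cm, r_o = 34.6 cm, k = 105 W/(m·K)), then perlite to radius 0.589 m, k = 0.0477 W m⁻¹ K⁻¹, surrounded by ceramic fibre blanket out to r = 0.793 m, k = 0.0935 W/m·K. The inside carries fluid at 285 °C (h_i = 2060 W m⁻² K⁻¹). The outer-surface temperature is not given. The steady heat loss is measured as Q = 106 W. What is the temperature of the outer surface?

Sum the resistances:
  R_conv,in = 1/(4πr²h) = 1/(4π·0.324²·2060) = 3.680×10^-4 K/W
  R_brass = (1/0.324 − 1/0.346)/(4πk) = 0.1962/(4π·105) = 1.487×10^-4 K/W
  R_perlite = (1/0.346 − 1/0.589)/(4πk) = 1.192/(4π·0.0477) = 1.989 K/W
  R_ceramic fibre blanket = (1/0.589 − 1/0.793)/(4πk) = 0.4368/(4π·0.0935) = 0.3717 K/W
ΣR = 2.361 K/W
ΔT = Q·ΣR = 106 × 2.361 = 250.3 K
Heat flows outward, so T_out = T_in − ΔT = 285 − 250.3 = 34.7 °C

T_out = 34.7 °C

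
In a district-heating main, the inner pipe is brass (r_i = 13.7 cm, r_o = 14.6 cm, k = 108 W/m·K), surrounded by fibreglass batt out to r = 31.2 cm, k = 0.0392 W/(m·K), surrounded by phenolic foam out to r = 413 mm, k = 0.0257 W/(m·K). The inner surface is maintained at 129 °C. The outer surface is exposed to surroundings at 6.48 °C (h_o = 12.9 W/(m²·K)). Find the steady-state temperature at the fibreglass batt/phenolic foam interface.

T = 51.1 °C

Treat each layer as a resistance in series:
  R'_brass = ln(0.146/0.137)/(2πk) = 0.06363/(2π·108) = 9.376×10^-5 m·K/W
  R'_fibreglass batt = ln(0.312/0.146)/(2πk) = 0.7594/(2π·0.0392) = 3.083 m·K/W
  R'_phenolic foam = ln(0.413/0.312)/(2πk) = 0.2804/(2π·0.0257) = 1.737 m·K/W
  R'_conv,out = 1/(2πr h) = 1/(2π·0.413·12.9) = 0.02987 m·K/W
ΣR = 9.376×10^-5 + 3.083 + 1.737 + 0.02987 = 4.850 m·K/W
Q' = ΔT/ΣR = (129 °C − 6.48 °C)/4.850 = 25.26 W/m
From the inner boundary to the fibreglass batt/phenolic foam interface, ΣR_partial = 3.083 m·K/W.
T_interface = T_in − Q'·ΣR_partial = 129 °C − (25.26)(3.083) = 51.1 °C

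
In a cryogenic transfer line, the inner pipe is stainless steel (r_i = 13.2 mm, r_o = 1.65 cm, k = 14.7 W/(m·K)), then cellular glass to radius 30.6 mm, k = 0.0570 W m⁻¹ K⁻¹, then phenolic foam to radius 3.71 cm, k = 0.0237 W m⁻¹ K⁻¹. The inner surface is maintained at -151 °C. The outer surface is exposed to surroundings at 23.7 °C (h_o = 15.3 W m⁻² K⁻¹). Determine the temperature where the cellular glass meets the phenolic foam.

T = -59.6 °C

Resistance network (inner→outer):
  R'_stainless steel = ln(0.0165/0.0132)/(2πk) = 0.2231/(2π·14.7) = 0.002416 m·K/W
  R'_cellular glass = ln(0.0306/0.0165)/(2πk) = 0.6176/(2π·0.0570) = 1.725 m·K/W
  R'_phenolic foam = ln(0.0371/0.0306)/(2πk) = 0.1926/(2π·0.0237) = 1.293 m·K/W
  R'_conv,out = 1/(2πr h) = 1/(2π·0.0371·15.3) = 0.2804 m·K/W
ΣR = 0.002416 + 1.725 + 1.293 + 0.2804 = 3.301 m·K/W
Q' = ΔT/ΣR = (-151 °C − 23.7 °C)/3.301 = -52.92 W/m
From the inner boundary to the cellular glass/phenolic foam interface, ΣR_partial = 1.727 m·K/W.
T_interface = T_in − Q'·ΣR_partial = -151 °C − (-52.92)(1.727) = -59.6 °C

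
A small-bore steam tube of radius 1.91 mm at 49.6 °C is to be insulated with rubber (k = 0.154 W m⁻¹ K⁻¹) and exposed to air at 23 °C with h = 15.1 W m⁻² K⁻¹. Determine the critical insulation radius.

For a cylinder, r_cr = k_ins/h = 0.154/15.1 = 0.0102 m = 1.02 cm

r_cr = 1.02 cm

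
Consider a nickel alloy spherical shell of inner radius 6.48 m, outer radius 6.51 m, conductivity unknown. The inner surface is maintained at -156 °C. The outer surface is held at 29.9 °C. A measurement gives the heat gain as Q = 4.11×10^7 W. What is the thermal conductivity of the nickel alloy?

k = 12.5 W/m·K

ΣR = ΔT/Q = |-156 − 29.9|/4.11×10^7 = 4.523×10^-6 K/W
(1/r₁−1/r₂)/(4πk) = 4.523×10^-6 ⇒ k = 7.112×10^-4/(4π·4.523×10^-6) = 12.5 W/m·K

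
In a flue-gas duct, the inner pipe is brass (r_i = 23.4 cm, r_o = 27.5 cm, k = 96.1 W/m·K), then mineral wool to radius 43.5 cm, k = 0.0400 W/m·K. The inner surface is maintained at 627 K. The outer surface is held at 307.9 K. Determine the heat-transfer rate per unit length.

Treat each layer as a resistance in series:
  R'_brass = ln(0.275/0.234)/(2πk) = 0.1614/(2π·96.1) = 2.674×10^-4 m·K/W
  R'_mineral wool = ln(0.435/0.275)/(2πk) = 0.4586/(2π·0.0400) = 1.825 m·K/W
ΣR = 2.674×10^-4 + 1.825 = 1.825 m·K/W
Q' = ΔT/ΣR = (627 K − 307.9 K)/1.825 = 175 W/m

Q' = 175 W/m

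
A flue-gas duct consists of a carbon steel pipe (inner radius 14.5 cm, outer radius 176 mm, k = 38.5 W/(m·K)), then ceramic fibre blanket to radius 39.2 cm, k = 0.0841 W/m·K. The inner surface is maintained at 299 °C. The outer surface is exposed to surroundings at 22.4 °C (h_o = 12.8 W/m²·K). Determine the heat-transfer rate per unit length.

Treat each layer as a resistance in series:
  R'_carbon steel = ln(0.176/0.145)/(2πk) = 0.1938/(2π·38.5) = 8.009×10^-4 m·K/W
  R'_ceramic fibre blanket = ln(0.392/0.176)/(2πk) = 0.8008/(2π·0.0841) = 1.515 m·K/W
  R'_conv,out = 1/(2πr h) = 1/(2π·0.392·12.8) = 0.03172 m·K/W
ΣR = 8.009×10^-4 + 1.515 + 0.03172 = 1.548 m·K/W
Q' = ΔT/ΣR = (299 °C − 22.4 °C)/1.548 = 179 W/m

Q' = 179 W/m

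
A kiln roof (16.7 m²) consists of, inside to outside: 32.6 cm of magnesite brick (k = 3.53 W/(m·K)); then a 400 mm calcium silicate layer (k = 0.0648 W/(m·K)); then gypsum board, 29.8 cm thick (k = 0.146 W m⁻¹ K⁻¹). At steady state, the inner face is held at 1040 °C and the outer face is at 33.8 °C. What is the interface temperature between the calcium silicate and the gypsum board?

Treat each layer as a resistance in series:
  R_magnesite brick = L/(kA) = 0.326/(3.53·16.7) = 0.005530 K/W
  R_calcium silicate = L/(kA) = 0.400/(0.0648·16.7) = 0.3696 K/W
  R_gypsum board = L/(kA) = 0.298/(0.146·16.7) = 0.1222 K/W
ΣR = 0.005530 + 0.3696 + 0.1222 = 0.4973 K/W
Q = ΔT/ΣR = (1040 °C − 33.8 °C)/0.4973 = 2023 W
From the inner boundary to the calcium silicate/gypsum board interface, ΣR_partial = 0.3751 K/W.
T_interface = T_in − Q·ΣR_partial = 1040 °C − (2023)(0.3751) = 281 °C

T = 281 °C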